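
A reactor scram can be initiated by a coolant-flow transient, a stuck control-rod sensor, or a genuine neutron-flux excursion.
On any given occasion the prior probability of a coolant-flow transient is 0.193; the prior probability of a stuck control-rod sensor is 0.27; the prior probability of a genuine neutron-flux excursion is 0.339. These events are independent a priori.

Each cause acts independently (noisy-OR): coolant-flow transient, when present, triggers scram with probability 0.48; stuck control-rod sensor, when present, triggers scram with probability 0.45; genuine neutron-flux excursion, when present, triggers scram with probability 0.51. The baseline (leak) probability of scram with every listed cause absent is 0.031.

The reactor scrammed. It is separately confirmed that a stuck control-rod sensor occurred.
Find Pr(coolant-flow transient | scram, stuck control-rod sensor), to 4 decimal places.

Under noisy-OR, P(scram | causes) = 1 − (1−0.031)·∏(1−qᵢ) over the active causes.
Weight on coolant-flow transient=true, given the evidence: 0.092218 + 0.056542 = 0.148760
Denominator P(scram | stuck control-rod sensor): 0.46705*0.807*0.661 + 0.738854*0.807*0.339 + 0.722866*0.193*0.661 + 0.864204*0.193*0.339 = 0.600028
P(coolant-flow transient | scram, stuck control-rod sensor) = 0.148760/0.600028 ≈ 0.2479

Pr(coolant-flow transient | scram, stuck control-rod sensor) ≈ 0.2479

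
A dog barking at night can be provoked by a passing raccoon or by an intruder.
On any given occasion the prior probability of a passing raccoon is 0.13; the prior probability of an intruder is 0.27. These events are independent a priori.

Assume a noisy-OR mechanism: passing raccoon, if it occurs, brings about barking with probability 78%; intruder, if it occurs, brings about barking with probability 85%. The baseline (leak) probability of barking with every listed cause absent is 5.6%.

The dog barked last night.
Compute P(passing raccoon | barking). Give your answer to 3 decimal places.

P(passing raccoon | barking) ≈ 0.315

Under noisy-OR, P(barking | causes) = 1 − (1−0.056)·∏(1−qᵢ) over the active causes.
P(barking) = 0.056*0.87*0.73 + 0.8584*0.87*0.27 + 0.79232*0.13*0.73 + 0.968848*0.13*0.27 = 0.035566 + 0.201638 + 0.075191 + 0.034007 = 0.346402
Restricting to configurations with passing raccoon present: 0.075191 + 0.034007 = 0.109198.
Hence the posterior is 0.109198/0.346402 ≈ 0.315.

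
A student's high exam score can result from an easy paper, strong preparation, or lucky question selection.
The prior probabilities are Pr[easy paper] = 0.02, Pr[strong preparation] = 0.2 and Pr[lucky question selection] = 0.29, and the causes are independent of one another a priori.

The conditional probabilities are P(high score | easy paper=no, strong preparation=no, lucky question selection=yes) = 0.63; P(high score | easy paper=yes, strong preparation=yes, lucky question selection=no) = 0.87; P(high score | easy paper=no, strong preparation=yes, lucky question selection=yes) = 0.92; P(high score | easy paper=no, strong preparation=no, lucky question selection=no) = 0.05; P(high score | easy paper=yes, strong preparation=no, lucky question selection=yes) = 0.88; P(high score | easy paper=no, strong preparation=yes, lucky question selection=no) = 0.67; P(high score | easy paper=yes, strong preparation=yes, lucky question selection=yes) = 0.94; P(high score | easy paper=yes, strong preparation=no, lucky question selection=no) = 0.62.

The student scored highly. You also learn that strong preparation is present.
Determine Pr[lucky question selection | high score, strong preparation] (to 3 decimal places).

P(high score | strong preparation) = 0.67·0.98·0.71 + 0.92·0.98·0.29 + 0.87·0.02·0.71 + 0.94·0.02·0.29 = 0.466186 + 0.261464 + 0.012354 + 0.005452 = 0.745456
Restricting to configurations with lucky question selection present: 0.261464 + 0.005452 = 0.266916.
P(lucky question selection | high score, strong preparation) = 0.266916 / 0.745456 ≈ 0.358

Pr[lucky question selection | high score, strong preparation] ≈ 0.358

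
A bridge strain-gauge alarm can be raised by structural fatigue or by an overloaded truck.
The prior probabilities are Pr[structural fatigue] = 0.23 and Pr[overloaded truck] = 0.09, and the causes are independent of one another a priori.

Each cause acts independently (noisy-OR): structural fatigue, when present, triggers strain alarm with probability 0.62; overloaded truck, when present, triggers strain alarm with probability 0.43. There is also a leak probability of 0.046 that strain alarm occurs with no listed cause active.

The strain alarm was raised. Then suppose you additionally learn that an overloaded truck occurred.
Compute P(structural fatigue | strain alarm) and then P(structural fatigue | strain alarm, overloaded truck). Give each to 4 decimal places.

Under noisy-OR, P(strain alarm | causes) = 1 − (1−0.046)·∏(1−qᵢ) over the active causes.
P(strain alarm) = 0.046·0.77·0.91 + 0.45622·0.77·0.09 + 0.63748·0.23·0.91 + 0.793364·0.23·0.09 = 0.032232 + 0.031616 + 0.133425 + 0.016423 = 0.213696
Of this, 0.149848 comes from 0.133425 + 0.016423 (the structural fatigue=true cases).
So P(structural fatigue | strain alarm) = 0.149848/0.213696 ≈ 0.7012.

Now also conditioning on overloaded truck=true:
Enumerate both values of structural fatigue and weight by the priors:
  P(strain alarm | overloaded truck) = 0.45622×0.77 + 0.793364×0.23
        = 0.351289 + 0.182474 = 0.533763
Configurations with structural fatigue contribute 0.182474, so
  P(structural fatigue | strain alarm, overloaded truck) = 0.182474 / 0.533763 ≈ 0.3419

P(structural fatigue | strain alarm) ≈ 0.7012; P(structural fatigue | strain alarm, overloaded truck) ≈ 0.3419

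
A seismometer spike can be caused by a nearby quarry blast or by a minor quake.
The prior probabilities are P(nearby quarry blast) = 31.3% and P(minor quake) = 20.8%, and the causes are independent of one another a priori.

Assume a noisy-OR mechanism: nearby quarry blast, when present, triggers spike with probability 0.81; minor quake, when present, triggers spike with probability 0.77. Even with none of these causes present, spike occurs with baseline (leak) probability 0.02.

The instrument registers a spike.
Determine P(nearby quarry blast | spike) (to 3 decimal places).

P(nearby quarry blast | spike) ≈ 0.685

Under noisy-OR, P(spike | causes) = 1 − (1−0.02)·∏(1−qᵢ) over the active causes.
For the numerator, keep only nearby quarry blast=true terms: 0.201738 + 0.062316 = 0.264054
Normalizer over all consistent configurations: 0.02·0.687·0.792 + 0.7746·0.687·0.208 + 0.8138·0.313·0.792 + 0.957174·0.313·0.208 = 0.385623
Posterior = 0.264054 / 0.385623 ≈ 0.685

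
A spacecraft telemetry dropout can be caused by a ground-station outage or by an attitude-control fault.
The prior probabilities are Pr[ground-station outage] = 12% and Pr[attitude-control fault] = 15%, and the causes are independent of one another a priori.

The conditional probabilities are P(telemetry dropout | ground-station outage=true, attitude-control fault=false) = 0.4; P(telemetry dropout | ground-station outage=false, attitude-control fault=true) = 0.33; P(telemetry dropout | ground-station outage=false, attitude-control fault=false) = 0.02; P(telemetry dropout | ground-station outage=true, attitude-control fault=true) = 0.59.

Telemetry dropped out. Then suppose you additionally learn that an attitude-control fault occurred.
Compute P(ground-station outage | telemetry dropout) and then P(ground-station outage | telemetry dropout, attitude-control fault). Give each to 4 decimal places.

P(telemetry dropout) = 0.02×0.88×0.85 + 0.33×0.88×0.15 + 0.4×0.12×0.85 + 0.59×0.12×0.15 = 0.014960 + 0.043560 + 0.040800 + 0.010620 = 0.109940
Restricting to configurations with ground-station outage present: 0.040800 + 0.010620 = 0.051420.
P(ground-station outage | telemetry dropout) = 0.051420 / 0.109940 ≈ 0.4677

Now also conditioning on attitude-control fault=true:
For the numerator, keep only ground-station outage=true terms: 0.59·0.12 = 0.070800
Normalizer over all consistent configurations: 0.33·0.88 + 0.59·0.12 = 0.361200
P(ground-station outage | telemetry dropout, attitude-control fault) = 0.070800/0.361200 ≈ 0.1960

P(ground-station outage | telemetry dropout) ≈ 0.4677; P(ground-station outage | telemetry dropout, attitude-control fault) ≈ 0.1960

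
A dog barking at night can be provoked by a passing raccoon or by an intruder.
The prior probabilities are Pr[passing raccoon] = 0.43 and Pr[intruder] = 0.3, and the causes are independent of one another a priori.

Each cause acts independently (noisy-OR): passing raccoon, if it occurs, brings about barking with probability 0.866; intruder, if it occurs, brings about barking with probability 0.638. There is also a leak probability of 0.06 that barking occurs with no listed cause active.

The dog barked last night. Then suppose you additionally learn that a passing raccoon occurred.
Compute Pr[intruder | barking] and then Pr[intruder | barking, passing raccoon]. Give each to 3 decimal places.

Under noisy-OR, P(barking | causes) = 1 − (1−0.06)·∏(1−qᵢ) over the active causes.
P(barking) = 0.06*0.57*0.7 + 0.65972*0.57*0.3 + 0.87404*0.43*0.7 + 0.954402*0.43*0.3 = 0.023940 + 0.112812 + 0.263086 + 0.123118 = 0.522956
Restricting to configurations with intruder present: 0.112812 + 0.123118 = 0.235930.
Hence the posterior is 0.235930/0.522956 ≈ 0.451.

Now condition on the additional information:
Numerator (weight on configurations with intruder): 0.954402*0.3 = 0.286321
Normalizer over all consistent configurations: 0.87404*0.7 + 0.954402*0.3 = 0.898149
P(intruder | barking, passing raccoon) = 0.286321/0.898149 ≈ 0.319

Pr[intruder | barking] ≈ 0.451; Pr[intruder | barking, passing raccoon] ≈ 0.319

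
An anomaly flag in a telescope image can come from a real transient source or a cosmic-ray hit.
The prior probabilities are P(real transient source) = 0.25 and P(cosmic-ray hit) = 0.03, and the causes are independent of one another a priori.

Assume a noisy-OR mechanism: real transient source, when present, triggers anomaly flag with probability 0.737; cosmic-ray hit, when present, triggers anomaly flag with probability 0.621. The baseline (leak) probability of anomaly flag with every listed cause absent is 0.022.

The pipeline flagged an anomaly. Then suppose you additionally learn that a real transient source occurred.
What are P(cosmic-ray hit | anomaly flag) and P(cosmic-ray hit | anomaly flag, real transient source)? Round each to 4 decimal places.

P(cosmic-ray hit | anomaly flag) ≈ 0.0964; P(cosmic-ray hit | anomaly flag, real transient source) ≈ 0.0362

Under noisy-OR, P(anomaly flag | causes) = 1 − (1−0.022)·∏(1−qᵢ) over the active causes.
By total probability over the 4 (real transient source, cosmic-ray hit) configurations:
  P(anomaly flag) = 0.022·0.75·0.97 + 0.629338·0.75·0.03 + 0.742786·0.25·0.97 + 0.902516·0.25·0.03
        = 0.016005 + 0.014160 + 0.180126 + 0.006769 = 0.217060
The terms with cosmic-ray hit present sum to 0.020929, so
  P(cosmic-ray hit | anomaly flag) = 0.020929 / 0.217060 ≈ 0.0964

Now condition on the additional information:
For the numerator, keep only cosmic-ray hit=true terms: 0.902516×0.03 = 0.027075
Denominator P(anomaly flag | real transient source): 0.742786×0.97 + 0.902516×0.03 = 0.747577
P(cosmic-ray hit | anomaly flag, real transient source) = 0.027075/0.747577 ≈ 0.0362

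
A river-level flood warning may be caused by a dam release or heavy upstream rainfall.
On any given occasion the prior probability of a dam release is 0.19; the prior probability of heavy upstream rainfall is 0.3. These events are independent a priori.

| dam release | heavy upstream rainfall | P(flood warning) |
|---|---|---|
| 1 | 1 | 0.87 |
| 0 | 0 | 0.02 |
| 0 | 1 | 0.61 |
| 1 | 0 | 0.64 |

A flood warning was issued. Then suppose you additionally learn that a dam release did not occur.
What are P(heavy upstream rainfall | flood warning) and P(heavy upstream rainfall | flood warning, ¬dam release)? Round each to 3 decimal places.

Numerator (weight on configurations with heavy upstream rainfall): 0.148230 + 0.049590 = 0.197820
The normalizing constant is 0.02·0.81·0.7 + 0.61·0.81·0.3 + 0.64·0.19·0.7 + 0.87·0.19·0.3 = 0.294280
P(heavy upstream rainfall | flood warning) = 0.197820/0.294280 ≈ 0.672

Now also conditioning on dam release≠true:
P(flood warning | ¬dam release) = 0.02·0.7 + 0.61·0.3 = 0.014000 + 0.183000 = 0.197000
Restricting to configurations with heavy upstream rainfall present: 0.61·0.3 = 0.183000.
P(heavy upstream rainfall | flood warning, ¬dam release) = 0.183000 / 0.197000 ≈ 0.929
With dam release excluded, heavy upstream rainfall must carry more of the explanatory weight for the flood warning.

P(heavy upstream rainfall | flood warning) ≈ 0.672; P(heavy upstream rainfall | flood warning, ¬dam release) ≈ 0.929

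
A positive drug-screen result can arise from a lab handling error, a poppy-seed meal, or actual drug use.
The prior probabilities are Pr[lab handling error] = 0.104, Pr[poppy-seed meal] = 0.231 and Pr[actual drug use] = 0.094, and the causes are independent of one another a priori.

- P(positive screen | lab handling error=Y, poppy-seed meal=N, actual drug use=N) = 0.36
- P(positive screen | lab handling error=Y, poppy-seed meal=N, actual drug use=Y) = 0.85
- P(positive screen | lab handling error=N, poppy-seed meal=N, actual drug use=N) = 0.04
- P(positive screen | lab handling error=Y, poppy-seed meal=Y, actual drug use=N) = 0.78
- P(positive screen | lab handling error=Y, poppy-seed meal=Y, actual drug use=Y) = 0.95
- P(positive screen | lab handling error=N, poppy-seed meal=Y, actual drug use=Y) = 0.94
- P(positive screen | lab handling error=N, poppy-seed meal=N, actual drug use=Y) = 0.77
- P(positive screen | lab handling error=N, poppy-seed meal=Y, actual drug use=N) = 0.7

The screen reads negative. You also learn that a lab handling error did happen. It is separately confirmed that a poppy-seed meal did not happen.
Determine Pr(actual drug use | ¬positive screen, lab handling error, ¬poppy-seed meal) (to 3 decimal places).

Weight on actual drug use=true, given the evidence: 0.15·0.094 = 0.014100
The normalizing constant is 0.64·0.906 + 0.15·0.094 = 0.593940
Posterior = 0.014100 / 0.593940 ≈ 0.024

Pr(actual drug use | ¬positive screen, lab handling error, ¬poppy-seed meal) ≈ 0.024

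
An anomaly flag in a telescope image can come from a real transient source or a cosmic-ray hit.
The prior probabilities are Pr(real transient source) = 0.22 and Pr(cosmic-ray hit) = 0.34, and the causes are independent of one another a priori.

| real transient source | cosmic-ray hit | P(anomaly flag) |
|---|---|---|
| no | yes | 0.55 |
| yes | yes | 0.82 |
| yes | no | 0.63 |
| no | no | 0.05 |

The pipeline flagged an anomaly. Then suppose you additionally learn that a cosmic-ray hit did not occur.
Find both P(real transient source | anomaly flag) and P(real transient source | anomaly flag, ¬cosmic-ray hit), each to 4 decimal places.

P(real transient source | anomaly flag) ≈ 0.4710; P(real transient source | anomaly flag, ¬cosmic-ray hit) ≈ 0.7804

P(anomaly flag) = 0.05·0.78·0.66 + 0.55·0.78·0.34 + 0.63·0.22·0.66 + 0.82·0.22·0.34 = 0.025740 + 0.145860 + 0.091476 + 0.061336 = 0.324412
Of this, 0.152812 comes from 0.091476 + 0.061336 (the real transient source=true cases).
Hence the posterior is 0.152812/0.324412 ≈ 0.4710.

With the extra evidence:
Weight on real transient source=true, given the evidence: 0.63·0.22 = 0.138600
Denominator P(anomaly flag | ¬cosmic-ray hit): 0.05·0.78 + 0.63·0.22 = 0.177600
Posterior = 0.138600 / 0.177600 ≈ 0.7804
Ruling out cosmic-ray hit raises the posterior on real transient source — the flip side of explaining away.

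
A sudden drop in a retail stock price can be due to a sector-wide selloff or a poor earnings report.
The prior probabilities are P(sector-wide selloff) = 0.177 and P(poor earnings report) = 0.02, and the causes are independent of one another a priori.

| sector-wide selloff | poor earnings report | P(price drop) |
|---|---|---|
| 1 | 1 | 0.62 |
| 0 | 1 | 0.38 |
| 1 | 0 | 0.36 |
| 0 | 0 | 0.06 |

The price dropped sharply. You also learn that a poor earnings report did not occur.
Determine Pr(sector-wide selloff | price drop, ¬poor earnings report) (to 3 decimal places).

P(price drop | ¬poor earnings report) = 0.06*0.823 + 0.36*0.177 = 0.049380 + 0.063720 = 0.113100
The sector-wide selloff-present share is 0.36*0.177 = 0.063720.
Hence the posterior is 0.063720/0.113100 ≈ 0.563.

Pr(sector-wide selloff | price drop, ¬poor earnings report) ≈ 0.563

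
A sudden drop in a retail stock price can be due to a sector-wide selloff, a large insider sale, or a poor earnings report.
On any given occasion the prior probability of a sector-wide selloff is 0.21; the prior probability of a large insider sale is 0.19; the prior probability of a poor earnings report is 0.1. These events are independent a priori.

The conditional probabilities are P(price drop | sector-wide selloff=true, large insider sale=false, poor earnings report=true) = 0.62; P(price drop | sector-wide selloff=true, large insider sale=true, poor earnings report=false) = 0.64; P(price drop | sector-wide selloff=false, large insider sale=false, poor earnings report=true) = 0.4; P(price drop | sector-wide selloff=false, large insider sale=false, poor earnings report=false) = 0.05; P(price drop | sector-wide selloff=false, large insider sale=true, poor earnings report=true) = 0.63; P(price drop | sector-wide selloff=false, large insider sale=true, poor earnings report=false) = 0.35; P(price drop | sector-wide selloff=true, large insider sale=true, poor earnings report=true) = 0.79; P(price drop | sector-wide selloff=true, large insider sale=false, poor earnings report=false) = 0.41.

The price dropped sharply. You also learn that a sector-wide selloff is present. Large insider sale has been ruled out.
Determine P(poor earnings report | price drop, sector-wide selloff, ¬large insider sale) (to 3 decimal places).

P(price drop | sector-wide selloff, ¬large insider sale) = 0.41*0.9 + 0.62*0.1 = 0.369000 + 0.062000 = 0.431000
Of this, 0.062000 comes from 0.62*0.1 (the poor earnings report=true cases).
So P(poor earnings report | price drop, sector-wide selloff, ¬large insider sale) = 0.062000/0.431000 ≈ 0.144.

P(poor earnings report | price drop, sector-wide selloff, ¬large insider sale) ≈ 0.144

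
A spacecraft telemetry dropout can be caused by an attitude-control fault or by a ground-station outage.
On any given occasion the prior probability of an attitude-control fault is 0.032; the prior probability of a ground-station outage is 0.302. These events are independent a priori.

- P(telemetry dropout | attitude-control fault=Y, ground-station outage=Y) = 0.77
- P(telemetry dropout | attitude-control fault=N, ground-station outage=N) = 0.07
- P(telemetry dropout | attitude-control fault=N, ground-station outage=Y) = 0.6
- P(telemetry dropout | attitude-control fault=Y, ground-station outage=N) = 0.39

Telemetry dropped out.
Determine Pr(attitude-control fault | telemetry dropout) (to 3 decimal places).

Pr(attitude-control fault | telemetry dropout) ≈ 0.068

For the numerator, keep only attitude-control fault=true terms: 0.008711 + 0.007441 = 0.016152
Normalizer over all consistent configurations: 0.07×0.968×0.698 + 0.6×0.968×0.302 + 0.39×0.032×0.698 + 0.77×0.032×0.302 = 0.238850
Posterior = 0.016152 / 0.238850 ≈ 0.068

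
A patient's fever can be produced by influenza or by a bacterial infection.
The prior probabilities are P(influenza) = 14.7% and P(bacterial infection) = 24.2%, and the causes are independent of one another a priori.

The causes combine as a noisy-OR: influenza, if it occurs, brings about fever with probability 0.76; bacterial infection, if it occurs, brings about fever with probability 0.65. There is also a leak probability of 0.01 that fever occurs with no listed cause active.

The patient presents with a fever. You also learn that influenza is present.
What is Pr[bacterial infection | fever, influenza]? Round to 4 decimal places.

Pr[bacterial infection | fever, influenza] ≈ 0.2774

Under noisy-OR, P(fever | causes) = 1 − (1−0.01)·∏(1−qᵢ) over the active causes.
For the numerator, keep only bacterial infection=true terms: 0.91684*0.242 = 0.221875
The normalizing constant is 0.7624*0.758 + 0.91684*0.242 = 0.799774
Posterior = 0.221875 / 0.799774 ≈ 0.2774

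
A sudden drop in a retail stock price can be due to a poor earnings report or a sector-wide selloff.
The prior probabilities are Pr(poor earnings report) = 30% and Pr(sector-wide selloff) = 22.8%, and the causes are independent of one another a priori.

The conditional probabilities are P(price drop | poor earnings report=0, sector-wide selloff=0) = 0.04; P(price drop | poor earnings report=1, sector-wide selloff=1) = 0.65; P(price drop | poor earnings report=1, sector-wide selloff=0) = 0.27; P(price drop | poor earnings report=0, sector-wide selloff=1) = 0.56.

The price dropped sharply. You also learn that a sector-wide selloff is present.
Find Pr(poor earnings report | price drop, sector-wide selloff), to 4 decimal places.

Pr(poor earnings report | price drop, sector-wide selloff) ≈ 0.3322

Sum P(price drop|·) weighted by the priors over both values of poor earnings report:
  P(price drop | sector-wide selloff) = 0.56×0.7 + 0.65×0.3
        = 0.392000 + 0.195000 = 0.587000
Configurations with poor earnings report contribute 0.195000, so
  P(poor earnings report | price drop, sector-wide selloff) = 0.195000 / 0.587000 ≈ 0.3322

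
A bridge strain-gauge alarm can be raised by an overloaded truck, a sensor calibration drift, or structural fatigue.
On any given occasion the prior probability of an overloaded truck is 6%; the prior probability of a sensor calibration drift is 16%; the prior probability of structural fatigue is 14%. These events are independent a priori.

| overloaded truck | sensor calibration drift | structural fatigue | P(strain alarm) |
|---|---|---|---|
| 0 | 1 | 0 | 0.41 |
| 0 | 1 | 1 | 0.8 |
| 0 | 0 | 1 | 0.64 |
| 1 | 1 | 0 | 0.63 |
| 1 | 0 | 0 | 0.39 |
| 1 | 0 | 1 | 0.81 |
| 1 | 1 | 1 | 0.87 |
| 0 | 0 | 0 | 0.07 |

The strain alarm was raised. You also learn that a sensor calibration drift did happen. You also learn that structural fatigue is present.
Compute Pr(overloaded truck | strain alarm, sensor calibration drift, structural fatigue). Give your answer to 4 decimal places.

P(strain alarm | sensor calibration drift, structural fatigue) = 0.8·0.94 + 0.87·0.06 = 0.752000 + 0.052200 = 0.804200
Restricting to configurations with overloaded truck present: 0.87·0.06 = 0.052200.
Hence the posterior is 0.052200/0.804200 ≈ 0.0649.

Pr(overloaded truck | strain alarm, sensor calibration drift, structural fatigue) ≈ 0.0649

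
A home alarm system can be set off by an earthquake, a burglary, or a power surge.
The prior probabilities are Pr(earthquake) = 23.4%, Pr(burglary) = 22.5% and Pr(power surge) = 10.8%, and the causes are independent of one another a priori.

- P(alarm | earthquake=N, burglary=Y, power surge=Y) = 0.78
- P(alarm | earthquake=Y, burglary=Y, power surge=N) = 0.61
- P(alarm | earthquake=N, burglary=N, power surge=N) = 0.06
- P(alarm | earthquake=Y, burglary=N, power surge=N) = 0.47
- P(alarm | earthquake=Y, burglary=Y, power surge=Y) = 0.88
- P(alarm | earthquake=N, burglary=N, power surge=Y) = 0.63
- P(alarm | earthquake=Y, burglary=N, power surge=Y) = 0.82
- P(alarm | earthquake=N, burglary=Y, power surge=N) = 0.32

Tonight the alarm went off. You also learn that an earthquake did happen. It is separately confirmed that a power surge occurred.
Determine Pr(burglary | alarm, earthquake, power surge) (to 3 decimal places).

Pr(burglary | alarm, earthquake, power surge) ≈ 0.238

By total probability over both values of burglary:
  P(alarm | earthquake, power surge) = 0.82·0.775 + 0.88·0.225
        = 0.635500 + 0.198000 = 0.833500
Configurations with burglary contribute 0.198000, so
  P(burglary | alarm, earthquake, power surge) = 0.198000 / 0.833500 ≈ 0.238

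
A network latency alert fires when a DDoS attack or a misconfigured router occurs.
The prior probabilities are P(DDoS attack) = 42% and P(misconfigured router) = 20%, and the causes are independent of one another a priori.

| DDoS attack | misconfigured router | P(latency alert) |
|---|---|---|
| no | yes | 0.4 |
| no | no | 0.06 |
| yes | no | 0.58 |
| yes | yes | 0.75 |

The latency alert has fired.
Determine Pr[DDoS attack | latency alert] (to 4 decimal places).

By total probability over the 4 (DDoS attack, misconfigured router) configurations:
  P(latency alert) = 0.06*0.58*0.8 + 0.4*0.58*0.2 + 0.58*0.42*0.8 + 0.75*0.42*0.2
        = 0.027840 + 0.046400 + 0.194880 + 0.063000 = 0.332120
The terms with DDoS attack present sum to 0.257880, so
  P(DDoS attack | latency alert) = 0.257880 / 0.332120 ≈ 0.7765

Pr[DDoS attack | latency alert] ≈ 0.7765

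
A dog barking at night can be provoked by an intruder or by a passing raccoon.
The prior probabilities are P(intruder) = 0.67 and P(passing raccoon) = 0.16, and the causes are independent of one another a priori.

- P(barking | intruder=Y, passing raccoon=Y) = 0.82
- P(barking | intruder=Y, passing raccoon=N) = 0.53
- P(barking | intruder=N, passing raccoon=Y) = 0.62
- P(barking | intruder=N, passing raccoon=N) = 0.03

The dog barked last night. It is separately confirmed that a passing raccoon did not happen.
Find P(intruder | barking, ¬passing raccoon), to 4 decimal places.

P(barking | ¬passing raccoon) = 0.03×0.33 + 0.53×0.67 = 0.009900 + 0.355100 = 0.365000
The intruder-present share is 0.53×0.67 = 0.355100.
P(intruder | barking, ¬passing raccoon) = 0.355100 / 0.365000 ≈ 0.9729

P(intruder | barking, ¬passing raccoon) ≈ 0.9729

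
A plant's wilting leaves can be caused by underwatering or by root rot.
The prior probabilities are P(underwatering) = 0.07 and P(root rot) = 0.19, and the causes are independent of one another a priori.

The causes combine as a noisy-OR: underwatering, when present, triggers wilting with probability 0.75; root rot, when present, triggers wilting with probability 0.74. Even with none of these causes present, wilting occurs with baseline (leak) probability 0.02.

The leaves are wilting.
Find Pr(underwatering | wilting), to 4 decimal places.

Pr(underwatering | wilting) ≈ 0.2736

Under noisy-OR, P(wilting | causes) = 1 − (1−0.02)·∏(1−qᵢ) over the active causes.
Weight on underwatering=true, given the evidence: 0.042809 + 0.012453 = 0.055262
The normalizing constant is 0.02×0.93×0.81 + 0.7452×0.93×0.19 + 0.755×0.07×0.81 + 0.9363×0.07×0.19 = 0.202005
P(underwatering | wilting) = 0.055262/0.202005 ≈ 0.2736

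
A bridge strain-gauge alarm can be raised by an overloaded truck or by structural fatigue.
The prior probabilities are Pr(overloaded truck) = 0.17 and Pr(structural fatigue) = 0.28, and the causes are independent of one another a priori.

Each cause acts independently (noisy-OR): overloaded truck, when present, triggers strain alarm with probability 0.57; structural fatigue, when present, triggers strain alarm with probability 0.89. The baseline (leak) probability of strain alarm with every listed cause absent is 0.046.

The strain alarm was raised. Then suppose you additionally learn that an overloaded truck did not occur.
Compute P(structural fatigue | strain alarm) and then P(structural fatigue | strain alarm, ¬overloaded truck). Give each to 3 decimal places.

P(structural fatigue | strain alarm) ≈ 0.718; P(structural fatigue | strain alarm, ¬overloaded truck) ≈ 0.883

Under noisy-OR, P(strain alarm | causes) = 1 − (1−0.046)·∏(1−qᵢ) over the active causes.
P(strain alarm) = 0.046*0.83*0.72 + 0.89506*0.83*0.28 + 0.58978*0.17*0.72 + 0.954876*0.17*0.28 = 0.027490 + 0.208012 + 0.072189 + 0.045452 = 0.353143
Of this, 0.253464 comes from 0.208012 + 0.045452 (the structural fatigue=true cases).
So P(structural fatigue | strain alarm) = 0.253464/0.353143 ≈ 0.718.

Now also conditioning on overloaded truck≠true:
P(strain alarm | ¬overloaded truck) = 0.046×0.72 + 0.89506×0.28 = 0.033120 + 0.250617 = 0.283737
The structural fatigue-present share is 0.89506×0.28 = 0.250617.
So P(structural fatigue | strain alarm, ¬overloaded truck) = 0.250617/0.283737 ≈ 0.883.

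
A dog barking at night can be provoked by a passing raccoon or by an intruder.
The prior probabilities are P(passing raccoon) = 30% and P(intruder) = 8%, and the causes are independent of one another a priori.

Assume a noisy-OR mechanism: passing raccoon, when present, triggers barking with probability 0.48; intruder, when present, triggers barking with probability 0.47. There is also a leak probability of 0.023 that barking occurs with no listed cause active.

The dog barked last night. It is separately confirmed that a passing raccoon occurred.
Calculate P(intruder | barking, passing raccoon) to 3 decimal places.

P(intruder | barking, passing raccoon) ≈ 0.114

Under noisy-OR, P(barking | causes) = 1 − (1−0.023)·∏(1−qᵢ) over the active causes.
P(barking | passing raccoon) = 0.49196*0.92 + 0.730739*0.08 = 0.452603 + 0.058459 = 0.511062
Of this, 0.058459 comes from 0.730739*0.08 (the intruder=true cases).
Hence the posterior is 0.058459/0.511062 ≈ 0.114.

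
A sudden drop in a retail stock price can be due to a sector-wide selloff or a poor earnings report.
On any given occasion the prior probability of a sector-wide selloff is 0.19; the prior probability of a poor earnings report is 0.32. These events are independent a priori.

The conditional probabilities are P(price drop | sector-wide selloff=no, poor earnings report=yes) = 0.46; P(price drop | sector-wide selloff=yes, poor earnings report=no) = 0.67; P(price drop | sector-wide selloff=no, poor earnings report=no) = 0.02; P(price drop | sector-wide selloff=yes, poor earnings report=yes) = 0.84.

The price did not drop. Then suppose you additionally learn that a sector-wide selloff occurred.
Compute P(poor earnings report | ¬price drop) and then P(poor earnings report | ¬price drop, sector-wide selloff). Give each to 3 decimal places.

By total probability over the 4 (sector-wide selloff, poor earnings report) configurations:
  P(¬price drop) = 0.98·0.81·0.68 + 0.54·0.81·0.32 + 0.33·0.19·0.68 + 0.16·0.19·0.32
        = 0.539784 + 0.139968 + 0.042636 + 0.009728 = 0.732116
The terms with poor earnings report present sum to 0.149696, so
  P(poor earnings report | ¬price drop) = 0.149696 / 0.732116 ≈ 0.204

Now also conditioning on sector-wide selloff=true:
By total probability over both values of poor earnings report:
  P(¬price drop | sector-wide selloff) = 0.33·0.68 + 0.16·0.32
        = 0.224400 + 0.051200 = 0.275600
Configurations with poor earnings report contribute 0.051200, so
  P(poor earnings report | ¬price drop, sector-wide selloff) = 0.051200 / 0.275600 ≈ 0.186

P(poor earnings report | ¬price drop) ≈ 0.204; P(poor earnings report | ¬price drop, sector-wide selloff) ≈ 0.186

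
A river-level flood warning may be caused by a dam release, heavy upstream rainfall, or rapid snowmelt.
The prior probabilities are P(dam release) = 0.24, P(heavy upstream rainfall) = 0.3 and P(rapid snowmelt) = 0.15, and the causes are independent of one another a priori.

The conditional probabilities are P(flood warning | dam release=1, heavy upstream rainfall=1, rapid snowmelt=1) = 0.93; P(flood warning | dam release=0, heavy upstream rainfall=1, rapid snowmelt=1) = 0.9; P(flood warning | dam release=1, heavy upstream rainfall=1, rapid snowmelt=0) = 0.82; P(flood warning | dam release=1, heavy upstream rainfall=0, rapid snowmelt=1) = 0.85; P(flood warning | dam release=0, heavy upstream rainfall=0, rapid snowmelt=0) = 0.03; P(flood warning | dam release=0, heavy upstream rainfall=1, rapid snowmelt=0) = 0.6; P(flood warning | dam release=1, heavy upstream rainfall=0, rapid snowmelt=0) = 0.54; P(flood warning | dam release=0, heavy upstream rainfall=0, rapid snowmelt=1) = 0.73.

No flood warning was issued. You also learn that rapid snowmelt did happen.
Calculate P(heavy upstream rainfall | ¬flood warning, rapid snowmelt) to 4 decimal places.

P(¬flood warning | rapid snowmelt) = 0.27*0.76*0.7 + 0.1*0.76*0.3 + 0.15*0.24*0.7 + 0.07*0.24*0.3 = 0.143640 + 0.022800 + 0.025200 + 0.005040 = 0.196680
Of this, 0.027840 comes from 0.022800 + 0.005040 (the heavy upstream rainfall=true cases).
P(heavy upstream rainfall | ¬flood warning, rapid snowmelt) = 0.027840 / 0.196680 ≈ 0.1415

P(heavy upstream rainfall | ¬flood warning, rapid snowmelt) ≈ 0.1415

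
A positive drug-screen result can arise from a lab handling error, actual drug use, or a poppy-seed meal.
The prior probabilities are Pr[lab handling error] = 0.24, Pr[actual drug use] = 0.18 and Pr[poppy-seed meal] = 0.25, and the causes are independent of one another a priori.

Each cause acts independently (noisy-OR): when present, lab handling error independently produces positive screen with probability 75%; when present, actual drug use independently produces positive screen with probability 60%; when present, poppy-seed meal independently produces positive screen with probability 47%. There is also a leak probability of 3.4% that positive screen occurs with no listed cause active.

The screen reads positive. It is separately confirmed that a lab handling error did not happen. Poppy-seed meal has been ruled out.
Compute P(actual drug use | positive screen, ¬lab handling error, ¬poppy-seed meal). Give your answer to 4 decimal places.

Under noisy-OR, P(positive screen | causes) = 1 − (1−0.034)·∏(1−qᵢ) over the active causes.
By total probability over both values of actual drug use:
  P(positive screen | ¬lab handling error, ¬poppy-seed meal) = 0.034×0.82 + 0.6136×0.18
        = 0.027880 + 0.110448 = 0.138328
The terms with actual drug use present sum to 0.110448, so
  P(actual drug use | positive screen, ¬lab handling error, ¬poppy-seed meal) = 0.110448 / 0.138328 ≈ 0.7985

P(actual drug use | positive screen, ¬lab handling error, ¬poppy-seed meal) ≈ 0.7985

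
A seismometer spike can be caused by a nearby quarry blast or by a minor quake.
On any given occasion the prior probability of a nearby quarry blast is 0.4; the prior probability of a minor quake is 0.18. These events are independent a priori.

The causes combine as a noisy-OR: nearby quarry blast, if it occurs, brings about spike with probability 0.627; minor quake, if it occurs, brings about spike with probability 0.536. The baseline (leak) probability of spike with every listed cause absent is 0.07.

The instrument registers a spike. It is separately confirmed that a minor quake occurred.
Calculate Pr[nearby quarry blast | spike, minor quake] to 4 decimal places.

Pr[nearby quarry blast | spike, minor quake] ≈ 0.4960

Under noisy-OR, P(spike | causes) = 1 − (1−0.07)·∏(1−qᵢ) over the active causes.
P(spike | minor quake) = 0.56848×0.6 + 0.839043×0.4 = 0.341088 + 0.335617 = 0.676705
Restricting to configurations with nearby quarry blast present: 0.839043×0.4 = 0.335617.
Hence the posterior is 0.335617/0.676705 ≈ 0.4960.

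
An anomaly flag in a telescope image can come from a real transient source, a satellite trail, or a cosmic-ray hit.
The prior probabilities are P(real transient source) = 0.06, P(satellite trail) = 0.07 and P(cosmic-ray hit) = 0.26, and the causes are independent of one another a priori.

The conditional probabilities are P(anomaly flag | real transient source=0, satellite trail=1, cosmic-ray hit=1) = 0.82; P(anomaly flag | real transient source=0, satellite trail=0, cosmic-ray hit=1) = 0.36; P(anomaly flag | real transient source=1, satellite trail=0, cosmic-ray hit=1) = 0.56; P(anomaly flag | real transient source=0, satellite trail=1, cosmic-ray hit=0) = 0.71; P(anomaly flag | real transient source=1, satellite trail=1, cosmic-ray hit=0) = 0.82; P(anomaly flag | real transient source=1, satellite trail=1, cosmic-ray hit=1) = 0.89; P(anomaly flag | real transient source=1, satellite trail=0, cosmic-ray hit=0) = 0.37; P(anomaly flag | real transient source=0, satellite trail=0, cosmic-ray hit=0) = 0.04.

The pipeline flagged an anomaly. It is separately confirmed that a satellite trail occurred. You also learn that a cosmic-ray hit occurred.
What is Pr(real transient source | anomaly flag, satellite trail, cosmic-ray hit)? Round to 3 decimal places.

Numerator (weight on configurations with real transient source): 0.89·0.06 = 0.053400
Normalizer over all consistent configurations: 0.82·0.94 + 0.89·0.06 = 0.824200
P(real transient source | anomaly flag, satellite trail, cosmic-ray hit) = 0.053400/0.824200 ≈ 0.065

Pr(real transient source | anomaly flag, satellite trail, cosmic-ray hit) ≈ 0.065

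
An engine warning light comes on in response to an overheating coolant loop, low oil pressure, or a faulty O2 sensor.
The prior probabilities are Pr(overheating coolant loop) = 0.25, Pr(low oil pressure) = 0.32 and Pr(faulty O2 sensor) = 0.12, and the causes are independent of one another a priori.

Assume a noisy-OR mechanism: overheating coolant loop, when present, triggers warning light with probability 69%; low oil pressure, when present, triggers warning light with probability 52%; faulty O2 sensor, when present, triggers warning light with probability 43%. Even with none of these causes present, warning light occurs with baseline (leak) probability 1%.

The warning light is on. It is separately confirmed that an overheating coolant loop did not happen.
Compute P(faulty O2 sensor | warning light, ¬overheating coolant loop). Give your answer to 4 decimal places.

P(faulty O2 sensor | warning light, ¬overheating coolant loop) ≈ 0.2924

Under noisy-OR, P(warning light | causes) = 1 − (1−0.01)·∏(1−qᵢ) over the active causes.
Sum P(warning light|·) weighted by the priors over the 4 (low oil pressure, faulty O2 sensor) configurations:
  P(warning light | ¬overheating coolant loop) = 0.01·0.68·0.88 + 0.4357·0.68·0.12 + 0.5248·0.32·0.88 + 0.729136·0.32·0.12
        = 0.005984 + 0.035553 + 0.147784 + 0.027999 = 0.217320
The terms with faulty O2 sensor present sum to 0.063552, so
  P(faulty O2 sensor | warning light, ¬overheating coolant loop) = 0.063552 / 0.217320 ≈ 0.2924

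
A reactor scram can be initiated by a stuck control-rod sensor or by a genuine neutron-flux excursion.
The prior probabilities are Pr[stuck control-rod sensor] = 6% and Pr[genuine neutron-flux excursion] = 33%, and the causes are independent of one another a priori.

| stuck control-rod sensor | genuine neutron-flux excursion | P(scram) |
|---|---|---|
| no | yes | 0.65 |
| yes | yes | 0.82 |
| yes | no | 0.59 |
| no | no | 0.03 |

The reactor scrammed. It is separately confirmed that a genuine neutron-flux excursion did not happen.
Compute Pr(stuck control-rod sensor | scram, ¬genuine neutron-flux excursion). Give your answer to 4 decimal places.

Pr(stuck control-rod sensor | scram, ¬genuine neutron-flux excursion) ≈ 0.5566

P(scram | ¬genuine neutron-flux excursion) = 0.03×0.94 + 0.59×0.06 = 0.028200 + 0.035400 = 0.063600
The stuck control-rod sensor-present share is 0.59×0.06 = 0.035400.
So P(stuck control-rod sensor | scram, ¬genuine neutron-flux excursion) = 0.035400/0.063600 ≈ 0.5566.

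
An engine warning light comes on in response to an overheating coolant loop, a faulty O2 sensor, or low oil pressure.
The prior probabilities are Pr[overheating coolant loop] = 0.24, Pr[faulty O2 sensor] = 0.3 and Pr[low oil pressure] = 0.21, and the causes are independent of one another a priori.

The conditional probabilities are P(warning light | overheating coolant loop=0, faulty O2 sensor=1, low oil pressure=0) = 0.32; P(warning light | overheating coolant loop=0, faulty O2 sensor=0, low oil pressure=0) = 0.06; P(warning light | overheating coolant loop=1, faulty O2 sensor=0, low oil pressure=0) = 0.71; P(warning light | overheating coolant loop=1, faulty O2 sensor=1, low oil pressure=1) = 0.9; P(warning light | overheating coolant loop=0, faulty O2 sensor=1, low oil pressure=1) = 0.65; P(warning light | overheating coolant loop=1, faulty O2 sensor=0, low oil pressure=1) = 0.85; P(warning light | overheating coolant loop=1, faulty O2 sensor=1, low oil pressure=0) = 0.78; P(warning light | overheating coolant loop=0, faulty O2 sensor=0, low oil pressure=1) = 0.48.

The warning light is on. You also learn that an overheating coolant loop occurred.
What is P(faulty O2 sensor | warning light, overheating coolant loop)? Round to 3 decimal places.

Enumerate the 4 (faulty O2 sensor, low oil pressure) configurations and weight by the priors:
  P(warning light | overheating coolant loop) = 0.71*0.7*0.79 + 0.85*0.7*0.21 + 0.78*0.3*0.79 + 0.9*0.3*0.21
        = 0.392630 + 0.124950 + 0.184860 + 0.056700 = 0.759140
The terms with faulty O2 sensor present sum to 0.241560, so
  P(faulty O2 sensor | warning light, overheating coolant loop) = 0.241560 / 0.759140 ≈ 0.318

P(faulty O2 sensor | warning light, overheating coolant loop) ≈ 0.318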